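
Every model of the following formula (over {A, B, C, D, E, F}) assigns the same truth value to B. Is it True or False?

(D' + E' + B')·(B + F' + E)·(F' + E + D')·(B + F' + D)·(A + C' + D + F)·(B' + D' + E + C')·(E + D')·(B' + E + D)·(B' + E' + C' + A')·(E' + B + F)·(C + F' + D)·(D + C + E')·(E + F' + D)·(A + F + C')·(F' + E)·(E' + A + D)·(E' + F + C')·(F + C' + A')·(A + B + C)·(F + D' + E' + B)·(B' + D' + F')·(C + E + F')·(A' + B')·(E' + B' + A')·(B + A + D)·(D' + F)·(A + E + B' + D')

Suppose B = 1.
The clause (A') is unit, so A = 0.
Suppose D = 0.
The clause (E) is unit, so E = 1.
Now (E') is unsatisfied and unit — conflict.
Backtrack on D: now try D = 1.
The clause (E') is unit, so E = 0.
Now (E) is unsatisfied and unit — conflict.
Neither D = 1 nor D = 0 works.
So every satisfying assignment has B = False.

False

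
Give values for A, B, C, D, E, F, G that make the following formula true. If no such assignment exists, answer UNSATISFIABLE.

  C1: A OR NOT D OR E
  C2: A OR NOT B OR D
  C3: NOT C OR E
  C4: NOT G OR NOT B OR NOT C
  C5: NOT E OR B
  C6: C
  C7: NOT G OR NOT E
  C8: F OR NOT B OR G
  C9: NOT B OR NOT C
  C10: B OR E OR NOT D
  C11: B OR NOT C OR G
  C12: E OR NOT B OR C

UNSATISFIABLE

The clause (C) is unit, so C = true.
The clause (E) is unit, so E = true.
The clause (B) is unit, so B = true.
But (NOT B) is also a unit clause — contradiction.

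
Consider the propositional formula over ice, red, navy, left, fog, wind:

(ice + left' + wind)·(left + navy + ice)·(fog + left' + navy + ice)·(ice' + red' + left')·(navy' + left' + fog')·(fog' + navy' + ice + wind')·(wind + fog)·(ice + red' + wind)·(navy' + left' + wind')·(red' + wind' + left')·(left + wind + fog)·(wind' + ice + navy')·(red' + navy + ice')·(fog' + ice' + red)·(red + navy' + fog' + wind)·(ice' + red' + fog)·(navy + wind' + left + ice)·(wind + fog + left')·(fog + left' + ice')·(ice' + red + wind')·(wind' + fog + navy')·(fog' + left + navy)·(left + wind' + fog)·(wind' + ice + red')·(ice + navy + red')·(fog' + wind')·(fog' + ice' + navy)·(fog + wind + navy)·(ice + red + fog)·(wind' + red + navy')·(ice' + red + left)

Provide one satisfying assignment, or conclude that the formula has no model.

ice: 1, red: 1, navy: 1, left: 0, fog: 1, wind: 0

Suppose wind = 0.
The clause (fog) is unit, so fog = 1.
Suppose ice = 1.
The clause (red) is unit, so red = 1.
The clause (left') is unit, so left = 0.
The clause (navy) is unit, so navy = 1.
Every clause now holds.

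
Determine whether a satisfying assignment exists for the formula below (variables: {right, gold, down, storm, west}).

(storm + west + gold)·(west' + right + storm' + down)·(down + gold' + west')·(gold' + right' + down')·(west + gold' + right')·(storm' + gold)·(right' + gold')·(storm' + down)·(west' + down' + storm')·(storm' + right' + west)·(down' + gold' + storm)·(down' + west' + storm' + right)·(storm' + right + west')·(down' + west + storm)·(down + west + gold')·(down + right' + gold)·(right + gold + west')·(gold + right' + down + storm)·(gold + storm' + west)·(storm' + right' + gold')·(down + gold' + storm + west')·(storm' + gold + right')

Case storm = 0:
Case west = 1:
Case down = 1:
The clause (gold') is unit, so gold = 0.
The clause (right) is unit, so right = 1.
This assignment satisfies each clause.
A satisfying assignment: right: 1; gold: 0; down: 1; storm: 0; west: 1.

Satisfiable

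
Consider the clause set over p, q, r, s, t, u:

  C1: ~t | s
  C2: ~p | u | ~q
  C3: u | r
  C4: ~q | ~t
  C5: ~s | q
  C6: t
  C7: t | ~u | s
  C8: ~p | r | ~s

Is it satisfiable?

Unsatisfiable

From the singleton clause (t), t = 1.
From the singleton clause (s), s = 1.
From the singleton clause (~q), q = 0.
But (q) is also a unit clause — contradiction.
No assignment satisfies every clause.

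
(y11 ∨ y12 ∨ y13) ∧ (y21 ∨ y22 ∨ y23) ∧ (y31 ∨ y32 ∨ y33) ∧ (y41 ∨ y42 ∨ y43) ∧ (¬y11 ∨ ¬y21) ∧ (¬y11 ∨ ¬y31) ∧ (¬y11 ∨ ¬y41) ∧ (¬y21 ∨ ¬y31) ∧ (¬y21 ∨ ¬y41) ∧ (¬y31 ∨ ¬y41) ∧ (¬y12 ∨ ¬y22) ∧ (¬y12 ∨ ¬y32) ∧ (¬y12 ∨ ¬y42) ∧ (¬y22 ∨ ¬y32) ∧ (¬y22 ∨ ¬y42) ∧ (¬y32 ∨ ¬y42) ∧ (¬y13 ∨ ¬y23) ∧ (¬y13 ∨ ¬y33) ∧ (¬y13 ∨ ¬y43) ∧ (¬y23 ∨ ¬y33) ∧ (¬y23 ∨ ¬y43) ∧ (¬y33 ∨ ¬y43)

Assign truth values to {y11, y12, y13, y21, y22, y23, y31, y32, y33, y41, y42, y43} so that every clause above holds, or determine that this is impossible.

Try y11 = False.
Try y12 = True.
(¬y22) alone gives y22 = False.
(¬y32) alone gives y32 = False.
(¬y42) alone gives y42 = False.
Try y21 = True.
(¬y31) alone gives y31 = False.
(y33) alone gives y33 = True.
(¬y41) alone gives y41 = False.
(y43) alone gives y43 = True.
But (¬y43) is also a unit clause — contradiction.
So y21 must be the other value — set y21 = False.
(y23) alone gives y23 = True.
(¬y13) alone gives y13 = False.
(¬y33) alone gives y33 = False.
(y31) alone gives y31 = True.
(¬y41) alone gives y41 = False.
(y43) alone gives y43 = True.
But (¬y43) is also a unit clause — contradiction.
Both values of y21 lead to a conflict.
So y12 must be the other value — set y12 = False.
(y13) alone gives y13 = True.
(¬y23) alone gives y23 = False.
(¬y33) alone gives y33 = False.
(¬y43) alone gives y43 = False.
Try y21 = True.
(¬y31) alone gives y31 = False.
(y32) alone gives y32 = True.
(¬y41) alone gives y41 = False.
(y42) alone gives y42 = True.
But (¬y42) is also a unit clause — contradiction.
So y21 must be the other value — set y21 = False.
(y22) alone gives y22 = True.
(¬y32) alone gives y32 = False.
(y31) alone gives y31 = True.
(¬y41) alone gives y41 = False.
(y42) alone gives y42 = True.
But (¬y42) is also a unit clause — contradiction.
Both values of y21 lead to a conflict.
Both values of y12 lead to a conflict.
So y11 must be the other value — set y11 = True.
(¬y21) alone gives y21 = False.
(¬y31) alone gives y31 = False.
(¬y41) alone gives y41 = False.
Try y22 = True.
(¬y12) alone gives y12 = False.
(¬y32) alone gives y32 = False.
(y33) alone gives y33 = True.
(¬y42) alone gives y42 = False.
(y43) alone gives y43 = True.
But (¬y43) is also a unit clause — contradiction.
So y22 must be the other value — set y22 = False.
(y23) alone gives y23 = True.
(¬y13) alone gives y13 = False.
(¬y33) alone gives y33 = False.
(y32) alone gives y32 = True.
(¬y12) alone gives y12 = False.
(¬y42) alone gives y42 = False.
(y43) alone gives y43 = True.
But (¬y43) is also a unit clause — contradiction.
Both values of y22 lead to a conflict.
Both values of y11 lead to a conflict.

UNSATISFIABLE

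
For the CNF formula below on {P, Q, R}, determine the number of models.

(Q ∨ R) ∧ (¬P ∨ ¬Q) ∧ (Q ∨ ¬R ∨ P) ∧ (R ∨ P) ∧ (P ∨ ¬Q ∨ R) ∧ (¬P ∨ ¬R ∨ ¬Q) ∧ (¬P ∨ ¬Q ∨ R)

There are 2^3 = 8 truth assignments over (P, Q, R).
Check each against the 7 clauses (columns in the order P, Q, R):
  F F F  ✗ fails (Q ∨ R)
  F F T  ✗ fails (Q ∨ ¬R ∨ P)
  F T F  ✗ fails (R ∨ P)
  F T T  ✓ satisfies all
  T F F  ✗ fails (Q ∨ R)
  T F T  ✓ satisfies all
  T T F  ✗ fails (¬P ∨ ¬Q)
  T T T  ✗ fails (¬P ∨ ¬Q)
2 of the 8 rows are models.

2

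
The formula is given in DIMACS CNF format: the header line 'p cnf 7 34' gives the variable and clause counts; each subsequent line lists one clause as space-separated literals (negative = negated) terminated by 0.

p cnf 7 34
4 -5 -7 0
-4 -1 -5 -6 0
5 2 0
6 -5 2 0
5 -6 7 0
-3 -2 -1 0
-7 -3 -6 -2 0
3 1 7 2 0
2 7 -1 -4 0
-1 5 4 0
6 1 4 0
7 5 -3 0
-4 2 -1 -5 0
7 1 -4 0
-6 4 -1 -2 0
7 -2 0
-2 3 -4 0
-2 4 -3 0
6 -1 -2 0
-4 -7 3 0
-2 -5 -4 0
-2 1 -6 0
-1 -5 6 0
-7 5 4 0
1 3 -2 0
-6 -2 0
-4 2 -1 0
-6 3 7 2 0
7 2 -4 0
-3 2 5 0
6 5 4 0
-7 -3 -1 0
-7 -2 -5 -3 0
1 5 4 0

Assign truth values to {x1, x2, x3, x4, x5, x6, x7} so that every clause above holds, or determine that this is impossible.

x1=False,  x2=False,  x3=True,  x4=True,  x5=True,  x6=True,  x7=True

Case x5 = True:
Case x4 = True:
The clause (¬x2) is unit, so x2 = False.
The clause (x6) is unit, so x6 = True.
The clause (¬x1) is unit, so x1 = False.
The clause (x7) is unit, so x7 = True.
The clause (x3) is unit, so x3 = True.
Every clause now holds.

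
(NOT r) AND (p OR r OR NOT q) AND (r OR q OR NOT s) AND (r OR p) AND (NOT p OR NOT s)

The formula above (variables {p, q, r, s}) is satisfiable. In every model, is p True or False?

True

Suppose p = false.
From the singleton clause (NOT r), r = false.
Now (r) is unsatisfied and unit — conflict.
So every satisfying assignment has p = True.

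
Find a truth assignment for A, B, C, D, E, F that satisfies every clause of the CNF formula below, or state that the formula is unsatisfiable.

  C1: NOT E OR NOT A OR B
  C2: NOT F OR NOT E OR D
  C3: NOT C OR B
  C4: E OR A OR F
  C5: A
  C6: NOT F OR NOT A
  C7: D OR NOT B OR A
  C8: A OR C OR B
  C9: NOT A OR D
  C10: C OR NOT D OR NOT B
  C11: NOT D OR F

UNSATISFIABLE

From the singleton clause (A), A = true.
From the singleton clause (NOT F), F = false.
From the singleton clause (D), D = true.
Now (NOT D) is unsatisfied and unit — conflict.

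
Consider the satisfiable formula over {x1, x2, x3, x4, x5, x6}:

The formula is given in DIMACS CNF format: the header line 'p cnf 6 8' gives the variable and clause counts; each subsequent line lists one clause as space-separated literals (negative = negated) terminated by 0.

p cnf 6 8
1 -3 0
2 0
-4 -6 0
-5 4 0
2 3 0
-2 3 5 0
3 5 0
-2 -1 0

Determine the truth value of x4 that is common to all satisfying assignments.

True

Suppose x4 = False.
(x2) alone gives x2 = True.
(¬x5) alone gives x5 = False.
(x3) alone gives x3 = True.
(x1) alone gives x1 = True.
But (¬x1) is also a unit clause — contradiction.
So every satisfying assignment has x4 = True.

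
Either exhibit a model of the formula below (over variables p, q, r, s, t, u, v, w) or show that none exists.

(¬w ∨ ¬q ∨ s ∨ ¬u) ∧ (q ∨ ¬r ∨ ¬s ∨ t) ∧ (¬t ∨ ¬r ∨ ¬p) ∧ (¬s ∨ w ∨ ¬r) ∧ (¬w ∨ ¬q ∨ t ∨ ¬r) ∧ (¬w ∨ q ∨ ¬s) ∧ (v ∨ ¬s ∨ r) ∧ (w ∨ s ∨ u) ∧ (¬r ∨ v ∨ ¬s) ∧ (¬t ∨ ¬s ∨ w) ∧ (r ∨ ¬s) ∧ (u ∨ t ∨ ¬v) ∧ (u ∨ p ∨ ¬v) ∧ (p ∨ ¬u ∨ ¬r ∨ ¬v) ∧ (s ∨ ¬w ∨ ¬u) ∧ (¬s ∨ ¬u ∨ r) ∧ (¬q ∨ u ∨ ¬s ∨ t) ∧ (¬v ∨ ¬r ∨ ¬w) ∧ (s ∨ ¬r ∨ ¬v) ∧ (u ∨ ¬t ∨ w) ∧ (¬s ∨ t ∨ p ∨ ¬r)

Suppose r = False.
(¬s) alone gives s = False.
Suppose w = False.
(u) alone gives u = True.
No clause remains; p, q, t, v are free.

p ↦ False,  q ↦ False,  r ↦ False,  s ↦ False,  t ↦ True,  u ↦ True,  v ↦ True,  w ↦ False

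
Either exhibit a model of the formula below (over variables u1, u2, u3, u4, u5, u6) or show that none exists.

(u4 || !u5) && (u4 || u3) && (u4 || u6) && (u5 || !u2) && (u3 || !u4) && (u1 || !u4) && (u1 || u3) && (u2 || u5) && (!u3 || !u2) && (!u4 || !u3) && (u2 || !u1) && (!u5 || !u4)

UNSATISFIABLE

Case u4 = true:
Unit clause (u3) forces u3 = true.
Now (!u3) is unsatisfied and unit — conflict.
Backtrack on u4: now try u4 = false.
Unit clause (!u5) forces u5 = false.
Unit clause (u3) forces u3 = true.
Unit clause (u6) forces u6 = true.
Unit clause (!u2) forces u2 = false.
Now (u2) is unsatisfied and unit — conflict.
Both values of u4 lead to a conflict.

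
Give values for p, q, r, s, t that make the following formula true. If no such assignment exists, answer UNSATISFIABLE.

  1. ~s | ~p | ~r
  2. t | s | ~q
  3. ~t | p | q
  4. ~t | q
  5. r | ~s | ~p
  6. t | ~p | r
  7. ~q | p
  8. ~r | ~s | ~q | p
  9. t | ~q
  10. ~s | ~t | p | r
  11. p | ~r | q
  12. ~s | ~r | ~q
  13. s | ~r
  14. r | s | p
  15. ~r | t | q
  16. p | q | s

Try t = 0.
Unit clause (~q) forces q = 0.
Unit clause (~r) forces r = 0.
Unit clause (~p) forces p = 0.
Unit clause (s) forces s = 1.
All clauses are satisfied.

p: 0; q: 0; r: 0; s: 1; t: 0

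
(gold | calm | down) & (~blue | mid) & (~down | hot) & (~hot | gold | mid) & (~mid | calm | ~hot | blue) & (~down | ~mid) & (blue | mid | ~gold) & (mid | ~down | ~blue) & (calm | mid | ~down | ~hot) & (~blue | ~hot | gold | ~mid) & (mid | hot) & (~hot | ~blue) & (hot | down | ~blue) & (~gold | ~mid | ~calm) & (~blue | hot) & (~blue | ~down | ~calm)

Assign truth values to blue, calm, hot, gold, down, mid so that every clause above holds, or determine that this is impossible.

Branch on blue: set blue = 0.
Branch on down: set down = 0.
Branch on gold: set gold = 0.
Unit clause (calm) forces calm = 1.
Branch on hot: set hot = 1.
Unit clause (mid) forces mid = 1.
All clauses are satisfied.

blue ↦ 0; calm ↦ 1; hot ↦ 1; gold ↦ 0; down ↦ 0; mid ↦ 1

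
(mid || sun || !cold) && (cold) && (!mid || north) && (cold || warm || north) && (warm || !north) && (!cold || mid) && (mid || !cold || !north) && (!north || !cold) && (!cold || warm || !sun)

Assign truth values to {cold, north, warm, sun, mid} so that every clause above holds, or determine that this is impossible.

UNSATISFIABLE

The clause (cold) is unit, so cold = true.
The clause (mid) is unit, so mid = true.
The clause (north) is unit, so north = true.
Now (!north) is unsatisfied and unit — conflict.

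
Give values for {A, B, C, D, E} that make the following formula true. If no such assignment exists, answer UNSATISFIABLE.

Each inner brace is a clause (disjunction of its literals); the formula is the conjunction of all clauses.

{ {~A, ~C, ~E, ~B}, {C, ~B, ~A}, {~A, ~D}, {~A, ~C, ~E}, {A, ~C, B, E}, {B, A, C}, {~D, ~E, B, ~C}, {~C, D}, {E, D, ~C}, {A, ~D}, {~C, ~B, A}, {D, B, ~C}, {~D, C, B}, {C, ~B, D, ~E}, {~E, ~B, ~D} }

A ↦ 1,  B ↦ 0,  C ↦ 0,  D ↦ 0,  E ↦ 0

Suppose A = 1.
Unit clause (~D) forces D = 0.
Unit clause (~C) forces C = 0.
Unit clause (~B) forces B = 0.
No clause remains; E is free.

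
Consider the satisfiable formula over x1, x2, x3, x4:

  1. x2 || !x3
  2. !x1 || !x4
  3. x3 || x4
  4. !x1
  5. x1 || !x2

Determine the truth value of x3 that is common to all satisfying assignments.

False

Suppose x3 = true.
Unit clause (x2) forces x2 = true.
Unit clause (!x1) forces x1 = false.
Now (x1) is unsatisfied and unit — conflict.
So every satisfying assignment has x3 = False.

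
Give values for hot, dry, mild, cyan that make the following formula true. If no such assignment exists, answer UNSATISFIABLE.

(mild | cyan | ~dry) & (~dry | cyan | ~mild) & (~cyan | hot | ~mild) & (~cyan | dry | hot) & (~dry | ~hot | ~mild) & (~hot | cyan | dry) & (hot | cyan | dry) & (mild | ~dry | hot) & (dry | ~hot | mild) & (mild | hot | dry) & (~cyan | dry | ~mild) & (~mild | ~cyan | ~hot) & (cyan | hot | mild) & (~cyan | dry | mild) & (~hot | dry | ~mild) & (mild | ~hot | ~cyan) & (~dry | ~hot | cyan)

UNSATISFIABLE

Branch on mild: set mild = 1.
Branch on dry: set dry = 0.
(~cyan) alone gives cyan = 0.
(~hot) alone gives hot = 0.
That conflicts with the unit clause (hot).
Undo dry and try dry = 1.
(cyan) alone gives cyan = 1.
(hot) alone gives hot = 1.
That conflicts with the unit clause (~hot).
Both values of dry lead to a conflict.
Undo mild and try mild = 0.
Branch on cyan: set cyan = 1.
(dry) alone gives dry = 1.
(hot) alone gives hot = 1.
That conflicts with the unit clause (~hot).
Undo cyan and try cyan = 0.
(~dry) alone gives dry = 0.
(~hot) alone gives hot = 0.
That conflicts with the unit clause (hot).
Both values of cyan lead to a conflict.
Both values of mild lead to a conflict.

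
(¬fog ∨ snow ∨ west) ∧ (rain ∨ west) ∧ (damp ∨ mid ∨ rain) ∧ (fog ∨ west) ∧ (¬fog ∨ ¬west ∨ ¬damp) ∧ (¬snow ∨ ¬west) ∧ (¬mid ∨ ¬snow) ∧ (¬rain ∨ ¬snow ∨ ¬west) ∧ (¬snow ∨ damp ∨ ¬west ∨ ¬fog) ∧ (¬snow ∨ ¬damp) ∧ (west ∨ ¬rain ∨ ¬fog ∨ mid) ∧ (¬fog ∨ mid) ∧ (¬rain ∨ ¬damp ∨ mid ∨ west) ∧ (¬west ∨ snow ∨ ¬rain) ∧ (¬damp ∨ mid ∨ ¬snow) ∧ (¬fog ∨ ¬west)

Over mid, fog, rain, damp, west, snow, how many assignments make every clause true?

There are 2^6 = 64 truth assignments over (mid, fog, rain, damp, west, snow).
Split on mid. With mid = True, the clauses containing mid are satisfied and ¬mid drops from the rest; 2 of the 2^5 = 32 assignments to the other variables satisfy what remains.
With mid = False, by the same count on the reduced clause set, 1 assignment works.
(One model: mid=F, fog=F, rain=F, damp=T, west=T, snow=F.)
Total: 2 + 1 = 3.

3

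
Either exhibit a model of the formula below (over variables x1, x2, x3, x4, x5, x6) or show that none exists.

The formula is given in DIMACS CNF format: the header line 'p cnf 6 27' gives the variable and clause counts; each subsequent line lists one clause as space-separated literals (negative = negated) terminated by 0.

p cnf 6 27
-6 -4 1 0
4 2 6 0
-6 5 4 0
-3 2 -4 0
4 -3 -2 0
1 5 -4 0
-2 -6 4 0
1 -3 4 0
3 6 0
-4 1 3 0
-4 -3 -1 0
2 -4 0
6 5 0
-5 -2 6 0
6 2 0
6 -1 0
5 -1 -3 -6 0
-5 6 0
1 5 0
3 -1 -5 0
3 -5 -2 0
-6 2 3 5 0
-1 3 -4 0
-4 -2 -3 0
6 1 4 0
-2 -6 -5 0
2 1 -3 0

Case x3 = True:
Case x2 = False:
(¬x4) alone gives x4 = False.
(x6) alone gives x6 = True.
(x5) alone gives x5 = True.
(x1) alone gives x1 = True.
All clauses are satisfied.

x1 ↦ True,  x2 ↦ False,  x3 ↦ True,  x4 ↦ False,  x5 ↦ True,  x6 ↦ True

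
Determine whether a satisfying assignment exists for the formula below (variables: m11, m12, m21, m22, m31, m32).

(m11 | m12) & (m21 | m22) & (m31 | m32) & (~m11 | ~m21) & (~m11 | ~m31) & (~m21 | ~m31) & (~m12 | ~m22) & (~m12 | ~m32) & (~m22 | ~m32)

Case m11 = 1:
(~m21) alone gives m21 = 0.
(m22) alone gives m22 = 1.
(~m31) alone gives m31 = 0.
(m32) alone gives m32 = 1.
That conflicts with the unit clause (~m32).
Undo m11 and try m11 = 0.
(m12) alone gives m12 = 1.
(~m22) alone gives m22 = 0.
(m21) alone gives m21 = 1.
(~m31) alone gives m31 = 0.
(m32) alone gives m32 = 1.
That conflicts with the unit clause (~m32).
Either choice for m11 ends in contradiction.
No assignment satisfies every clause.

Unsatisfiable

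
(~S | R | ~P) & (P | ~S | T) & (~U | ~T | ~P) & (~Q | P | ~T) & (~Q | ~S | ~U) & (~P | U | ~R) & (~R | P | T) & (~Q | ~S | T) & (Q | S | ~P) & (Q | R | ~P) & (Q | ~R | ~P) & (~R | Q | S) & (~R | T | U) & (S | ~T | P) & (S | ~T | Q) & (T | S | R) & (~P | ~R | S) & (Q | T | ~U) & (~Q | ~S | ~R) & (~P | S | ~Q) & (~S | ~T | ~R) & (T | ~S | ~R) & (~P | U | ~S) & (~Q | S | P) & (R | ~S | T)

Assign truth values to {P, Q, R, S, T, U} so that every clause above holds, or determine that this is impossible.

Case S = 1:
Case R = 0:
From the singleton clause (~P), P = 0.
From the singleton clause (T), T = 1.
From the singleton clause (~Q), Q = 0.
Every clause is now satisfied; U is unconstrained.

P ↦ 0, Q ↦ 0, R ↦ 0, S ↦ 1, T ↦ 1, U ↦ 0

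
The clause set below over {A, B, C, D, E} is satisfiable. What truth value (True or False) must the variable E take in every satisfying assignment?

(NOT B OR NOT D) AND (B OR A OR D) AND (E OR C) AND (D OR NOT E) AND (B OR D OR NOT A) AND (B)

Suppose E = true.
From the singleton clause (D), D = true.
From the singleton clause (NOT B), B = false.
But (B) is also a unit clause — contradiction.
So every satisfying assignment has E = False.

False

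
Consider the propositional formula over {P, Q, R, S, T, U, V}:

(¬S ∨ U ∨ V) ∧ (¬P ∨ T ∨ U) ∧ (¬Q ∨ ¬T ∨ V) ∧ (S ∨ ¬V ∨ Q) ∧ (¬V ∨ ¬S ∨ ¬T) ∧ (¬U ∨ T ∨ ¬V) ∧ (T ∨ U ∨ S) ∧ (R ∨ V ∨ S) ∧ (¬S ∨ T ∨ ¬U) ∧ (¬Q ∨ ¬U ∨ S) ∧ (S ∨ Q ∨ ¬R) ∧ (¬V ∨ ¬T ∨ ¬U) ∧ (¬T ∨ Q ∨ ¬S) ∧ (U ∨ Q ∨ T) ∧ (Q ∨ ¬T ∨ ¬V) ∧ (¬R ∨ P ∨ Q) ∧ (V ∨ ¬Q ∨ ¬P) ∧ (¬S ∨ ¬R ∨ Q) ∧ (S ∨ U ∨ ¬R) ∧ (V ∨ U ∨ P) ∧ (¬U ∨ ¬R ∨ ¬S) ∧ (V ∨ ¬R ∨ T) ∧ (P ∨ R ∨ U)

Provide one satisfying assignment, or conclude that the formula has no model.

P=False; Q=True; R=True; S=True; T=False; U=False; V=True

Branch on S: set S = True.
Branch on U: set U = False.
(V) alone gives V = True.
(¬T) alone gives T = False.
(¬P) alone gives P = False.
(Q) alone gives Q = True.
(R) alone gives R = True.
This assignment satisfies each clause.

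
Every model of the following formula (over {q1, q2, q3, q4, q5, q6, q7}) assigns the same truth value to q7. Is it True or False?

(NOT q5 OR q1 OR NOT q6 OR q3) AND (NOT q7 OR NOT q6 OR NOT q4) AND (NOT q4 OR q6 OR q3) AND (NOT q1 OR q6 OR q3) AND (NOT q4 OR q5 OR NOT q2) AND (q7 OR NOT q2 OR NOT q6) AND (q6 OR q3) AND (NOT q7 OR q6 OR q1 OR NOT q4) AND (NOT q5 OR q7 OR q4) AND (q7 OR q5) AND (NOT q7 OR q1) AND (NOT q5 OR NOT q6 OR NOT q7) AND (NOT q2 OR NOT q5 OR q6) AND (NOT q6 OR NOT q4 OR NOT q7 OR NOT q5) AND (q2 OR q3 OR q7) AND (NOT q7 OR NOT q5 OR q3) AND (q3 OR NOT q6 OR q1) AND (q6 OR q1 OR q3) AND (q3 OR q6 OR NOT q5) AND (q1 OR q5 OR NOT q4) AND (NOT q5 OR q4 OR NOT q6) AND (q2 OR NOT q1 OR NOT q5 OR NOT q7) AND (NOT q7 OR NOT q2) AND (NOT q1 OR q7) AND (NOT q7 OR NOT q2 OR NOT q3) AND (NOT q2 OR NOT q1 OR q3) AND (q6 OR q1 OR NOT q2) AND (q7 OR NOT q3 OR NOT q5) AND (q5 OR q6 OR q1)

Suppose q7 = false.
From the singleton clause (q5), q5 = true.
From the singleton clause (q4), q4 = true.
From the singleton clause (NOT q1), q1 = false.
From the singleton clause (NOT q3), q3 = false.
From the singleton clause (NOT q6), q6 = false.
But (q6) is also a unit clause — contradiction.
So every satisfying assignment has q7 = True.

True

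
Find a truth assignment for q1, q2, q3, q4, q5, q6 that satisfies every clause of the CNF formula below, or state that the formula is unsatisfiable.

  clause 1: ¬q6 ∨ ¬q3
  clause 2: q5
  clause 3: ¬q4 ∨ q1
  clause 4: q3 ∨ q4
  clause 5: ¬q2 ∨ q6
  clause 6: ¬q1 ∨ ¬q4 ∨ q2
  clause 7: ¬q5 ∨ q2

(q5) alone gives q5 = True.
(q2) alone gives q2 = True.
(q6) alone gives q6 = True.
(¬q3) alone gives q3 = False.
(q4) alone gives q4 = True.
(q1) alone gives q1 = True.
All clauses are satisfied.

q1=True; q2=True; q3=False; q4=True; q5=True; q6=True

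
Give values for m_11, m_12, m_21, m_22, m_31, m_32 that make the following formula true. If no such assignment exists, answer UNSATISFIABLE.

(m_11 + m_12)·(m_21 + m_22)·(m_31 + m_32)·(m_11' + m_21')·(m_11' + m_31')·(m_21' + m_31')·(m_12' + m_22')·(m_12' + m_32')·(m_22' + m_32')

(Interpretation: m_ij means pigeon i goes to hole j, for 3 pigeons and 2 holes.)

UNSATISFIABLE

Case m_11 = 1:
From the singleton clause (m_21'), m_21 = 0.
From the singleton clause (m_22), m_22 = 1.
From the singleton clause (m_31'), m_31 = 0.
From the singleton clause (m_32), m_32 = 1.
That conflicts with the unit clause (m_32').
That branch fails; take m_11 = 0 instead.
From the singleton clause (m_12), m_12 = 1.
From the singleton clause (m_22'), m_22 = 0.
From the singleton clause (m_21), m_21 = 1.
From the singleton clause (m_31'), m_31 = 0.
From the singleton clause (m_32), m_32 = 1.
That conflicts with the unit clause (m_32').
Neither m_11 = 1 nor m_11 = 0 works.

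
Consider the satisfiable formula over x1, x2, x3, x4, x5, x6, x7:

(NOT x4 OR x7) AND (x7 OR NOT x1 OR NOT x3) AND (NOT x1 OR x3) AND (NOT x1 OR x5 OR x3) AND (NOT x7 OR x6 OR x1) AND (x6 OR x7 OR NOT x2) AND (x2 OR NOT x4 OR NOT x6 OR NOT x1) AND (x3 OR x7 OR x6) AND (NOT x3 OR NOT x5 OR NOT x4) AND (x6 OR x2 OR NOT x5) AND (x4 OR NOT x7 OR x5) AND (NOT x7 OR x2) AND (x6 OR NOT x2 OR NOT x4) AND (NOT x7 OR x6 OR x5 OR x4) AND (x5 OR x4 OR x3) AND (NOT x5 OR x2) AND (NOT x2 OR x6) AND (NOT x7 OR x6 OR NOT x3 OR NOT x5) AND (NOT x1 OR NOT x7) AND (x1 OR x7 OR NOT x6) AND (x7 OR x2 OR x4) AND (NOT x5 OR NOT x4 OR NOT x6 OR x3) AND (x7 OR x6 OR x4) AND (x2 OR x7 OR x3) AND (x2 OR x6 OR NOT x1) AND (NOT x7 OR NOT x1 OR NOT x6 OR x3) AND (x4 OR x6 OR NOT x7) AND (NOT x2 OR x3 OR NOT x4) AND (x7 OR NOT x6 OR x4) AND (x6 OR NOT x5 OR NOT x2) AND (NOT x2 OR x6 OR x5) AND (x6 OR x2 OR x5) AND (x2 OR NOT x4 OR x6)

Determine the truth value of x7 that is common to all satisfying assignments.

Suppose x7 = false.
Unit clause (NOT x4) forces x4 = false.
Unit clause (x2) forces x2 = true.
Unit clause (x6) forces x6 = true.
That conflicts with the unit clause (NOT x6).
So every satisfying assignment has x7 = True.

True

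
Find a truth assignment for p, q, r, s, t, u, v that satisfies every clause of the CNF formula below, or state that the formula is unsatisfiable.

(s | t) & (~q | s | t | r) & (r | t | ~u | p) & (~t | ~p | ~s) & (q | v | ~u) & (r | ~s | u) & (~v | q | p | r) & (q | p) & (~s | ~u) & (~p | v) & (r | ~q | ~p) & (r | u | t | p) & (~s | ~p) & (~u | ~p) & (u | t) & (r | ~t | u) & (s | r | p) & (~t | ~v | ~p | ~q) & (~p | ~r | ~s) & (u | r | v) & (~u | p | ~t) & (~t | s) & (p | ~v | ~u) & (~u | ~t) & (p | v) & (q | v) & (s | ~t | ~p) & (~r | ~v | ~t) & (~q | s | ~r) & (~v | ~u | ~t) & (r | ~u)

Case s = 1:
(~u) alone gives u = 0.
(r) alone gives r = 1.
(~p) alone gives p = 0.
(q) alone gives q = 1.
(t) alone gives t = 1.
(v) alone gives v = 1.
That conflicts with the unit clause (~v).
Backtrack on s: now try s = 0.
(t) alone gives t = 1.
That conflicts with the unit clause (~t).
Neither s = 1 nor s = 0 works.

UNSATISFIABLE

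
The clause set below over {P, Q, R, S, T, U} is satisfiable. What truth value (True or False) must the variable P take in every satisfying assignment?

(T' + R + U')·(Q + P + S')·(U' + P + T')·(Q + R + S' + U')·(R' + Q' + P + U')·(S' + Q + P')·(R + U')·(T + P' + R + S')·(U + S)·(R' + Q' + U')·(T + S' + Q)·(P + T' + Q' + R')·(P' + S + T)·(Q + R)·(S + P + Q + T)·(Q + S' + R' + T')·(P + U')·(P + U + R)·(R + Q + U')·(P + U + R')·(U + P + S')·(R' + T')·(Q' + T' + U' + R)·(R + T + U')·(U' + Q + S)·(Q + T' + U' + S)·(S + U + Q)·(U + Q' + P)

Suppose P = 0.
(U') alone gives U = 0.
(S) alone gives S = 1.
Now (S') is unsatisfied and unit — conflict.
So every satisfying assignment has P = True.

True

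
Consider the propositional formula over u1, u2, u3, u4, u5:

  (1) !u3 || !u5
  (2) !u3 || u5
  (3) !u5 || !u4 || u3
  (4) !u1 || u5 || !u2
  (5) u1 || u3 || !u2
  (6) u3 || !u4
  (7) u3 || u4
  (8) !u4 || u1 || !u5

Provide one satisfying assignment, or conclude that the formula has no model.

Branch on u3: set u3 = false.
Unit clause (!u4) forces u4 = false.
That conflicts with the unit clause (u4).
Backtrack on u3: now try u3 = true.
Unit clause (!u5) forces u5 = false.
That conflicts with the unit clause (u5).
Either choice for u3 ends in contradiction.

UNSATISFIABLE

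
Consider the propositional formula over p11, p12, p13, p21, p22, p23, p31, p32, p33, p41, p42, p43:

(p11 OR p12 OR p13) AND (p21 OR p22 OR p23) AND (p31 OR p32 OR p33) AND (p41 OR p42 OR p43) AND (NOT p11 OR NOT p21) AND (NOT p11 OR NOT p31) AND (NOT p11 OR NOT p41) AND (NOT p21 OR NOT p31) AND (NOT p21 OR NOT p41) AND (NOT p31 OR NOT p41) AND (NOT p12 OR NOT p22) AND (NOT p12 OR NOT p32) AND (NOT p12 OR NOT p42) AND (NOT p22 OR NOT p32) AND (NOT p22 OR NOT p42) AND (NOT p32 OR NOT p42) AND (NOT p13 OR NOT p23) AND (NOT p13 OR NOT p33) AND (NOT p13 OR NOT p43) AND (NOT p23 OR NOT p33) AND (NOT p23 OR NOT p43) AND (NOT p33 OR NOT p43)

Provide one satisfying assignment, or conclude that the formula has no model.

UNSATISFIABLE

Try p11 = false.
Try p12 = true.
(NOT p22) alone gives p22 = false.
(NOT p32) alone gives p32 = false.
(NOT p42) alone gives p42 = false.
Try p21 = true.
(NOT p31) alone gives p31 = false.
(p33) alone gives p33 = true.
(NOT p41) alone gives p41 = false.
(p43) alone gives p43 = true.
Now (NOT p43) is unsatisfied and unit — conflict.
Backtrack on p21: now try p21 = false.
(p23) alone gives p23 = true.
(NOT p13) alone gives p13 = false.
(NOT p33) alone gives p33 = false.
(p31) alone gives p31 = true.
(NOT p41) alone gives p41 = false.
(p43) alone gives p43 = true.
Now (NOT p43) is unsatisfied and unit — conflict.
Both values of p21 lead to a conflict.
Backtrack on p12: now try p12 = false.
(p13) alone gives p13 = true.
(NOT p23) alone gives p23 = false.
(NOT p33) alone gives p33 = false.
(NOT p43) alone gives p43 = false.
Try p21 = true.
(NOT p31) alone gives p31 = false.
(p32) alone gives p32 = true.
(NOT p41) alone gives p41 = false.
(p42) alone gives p42 = true.
Now (NOT p42) is unsatisfied and unit — conflict.
Backtrack on p21: now try p21 = false.
(p22) alone gives p22 = true.
(NOT p32) alone gives p32 = false.
(p31) alone gives p31 = true.
(NOT p41) alone gives p41 = false.
(p42) alone gives p42 = true.
Now (NOT p42) is unsatisfied and unit — conflict.
Both values of p21 lead to a conflict.
Both values of p12 lead to a conflict.
Backtrack on p11: now try p11 = true.
(NOT p21) alone gives p21 = false.
(NOT p31) alone gives p31 = false.
(NOT p41) alone gives p41 = false.
Try p22 = true.
(NOT p12) alone gives p12 = false.
(NOT p32) alone gives p32 = false.
(p33) alone gives p33 = true.
(NOT p42) alone gives p42 = false.
(p43) alone gives p43 = true.
Now (NOT p43) is unsatisfied and unit — conflict.
Backtrack on p22: now try p22 = false.
(p23) alone gives p23 = true.
(NOT p13) alone gives p13 = false.
(NOT p33) alone gives p33 = false.
(p32) alone gives p32 = true.
(NOT p12) alone gives p12 = false.
(NOT p42) alone gives p42 = false.
(p43) alone gives p43 = true.
Now (NOT p43) is unsatisfied and unit — conflict.
Both values of p22 lead to a conflict.
Both values of p11 lead to a conflict.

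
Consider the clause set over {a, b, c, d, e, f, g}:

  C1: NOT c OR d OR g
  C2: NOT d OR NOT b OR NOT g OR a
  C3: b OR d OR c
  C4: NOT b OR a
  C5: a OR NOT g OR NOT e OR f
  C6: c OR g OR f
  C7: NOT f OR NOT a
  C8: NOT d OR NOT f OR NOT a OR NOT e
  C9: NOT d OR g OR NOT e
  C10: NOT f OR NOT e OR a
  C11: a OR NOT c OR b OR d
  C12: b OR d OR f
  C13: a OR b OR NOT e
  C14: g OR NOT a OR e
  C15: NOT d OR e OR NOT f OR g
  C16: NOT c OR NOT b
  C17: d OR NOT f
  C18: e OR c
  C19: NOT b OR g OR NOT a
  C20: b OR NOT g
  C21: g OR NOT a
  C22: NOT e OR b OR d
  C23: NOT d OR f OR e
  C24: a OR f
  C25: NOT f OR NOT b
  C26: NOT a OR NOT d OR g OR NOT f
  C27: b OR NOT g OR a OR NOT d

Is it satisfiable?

Try b = true.
(a) alone gives a = true.
(NOT f) alone gives f = false.
(NOT c) alone gives c = false.
(g) alone gives g = true.
(e) alone gives e = true.
Every clause is now satisfied; d is unconstrained.
A satisfying assignment: a: true, b: true, c: false, d: false, e: true, f: false, g: true.

Yes, satisfiable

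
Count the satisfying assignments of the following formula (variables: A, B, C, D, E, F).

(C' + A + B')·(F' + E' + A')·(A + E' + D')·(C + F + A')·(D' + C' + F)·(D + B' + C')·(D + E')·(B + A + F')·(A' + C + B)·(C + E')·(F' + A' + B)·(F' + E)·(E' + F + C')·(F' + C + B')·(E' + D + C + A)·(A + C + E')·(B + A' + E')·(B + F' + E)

6

There are 2^6 = 64 truth assignments over (A, B, C, D, E, F).
Split on C. With C = 1, the clauses containing C are satisfied and C' drops from the rest; 2 of the 2^5 = 32 assignments to the other variables satisfy what remains.
With C = 0, by the same count on the reduced clause set, 4 assignments work.
Total: 2 + 4 = 6.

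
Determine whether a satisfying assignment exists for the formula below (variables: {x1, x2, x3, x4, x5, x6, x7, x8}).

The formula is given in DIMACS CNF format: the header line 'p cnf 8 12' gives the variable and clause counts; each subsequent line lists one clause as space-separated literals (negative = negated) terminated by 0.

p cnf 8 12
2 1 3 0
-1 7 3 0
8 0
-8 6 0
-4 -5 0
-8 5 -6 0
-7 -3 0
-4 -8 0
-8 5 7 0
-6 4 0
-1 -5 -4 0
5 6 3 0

Unit clause (x8) forces x8 = True.
Unit clause (x6) forces x6 = True.
Unit clause (x5) forces x5 = True.
Unit clause (¬x4) forces x4 = False.
But (x4) is also a unit clause — contradiction.
No assignment satisfies every clause.

No, unsatisfiable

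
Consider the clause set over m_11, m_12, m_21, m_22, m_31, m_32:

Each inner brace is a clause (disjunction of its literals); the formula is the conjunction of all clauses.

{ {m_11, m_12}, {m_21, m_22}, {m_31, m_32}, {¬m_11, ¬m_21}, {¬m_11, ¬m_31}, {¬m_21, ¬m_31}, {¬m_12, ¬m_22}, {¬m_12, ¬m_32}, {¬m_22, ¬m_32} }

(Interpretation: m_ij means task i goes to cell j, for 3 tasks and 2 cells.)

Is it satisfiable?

Case m_11 = True:
(¬m_21) alone gives m_21 = False.
(m_22) alone gives m_22 = True.
(¬m_31) alone gives m_31 = False.
(m_32) alone gives m_32 = True.
Now (¬m_32) is unsatisfied and unit — conflict.
Backtrack on m_11: now try m_11 = False.
(m_12) alone gives m_12 = True.
(¬m_22) alone gives m_22 = False.
(m_21) alone gives m_21 = True.
(¬m_31) alone gives m_31 = False.
(m_32) alone gives m_32 = True.
Now (¬m_32) is unsatisfied and unit — conflict.
Neither m_11 = True nor m_11 = False works.
No assignment satisfies every clause.

No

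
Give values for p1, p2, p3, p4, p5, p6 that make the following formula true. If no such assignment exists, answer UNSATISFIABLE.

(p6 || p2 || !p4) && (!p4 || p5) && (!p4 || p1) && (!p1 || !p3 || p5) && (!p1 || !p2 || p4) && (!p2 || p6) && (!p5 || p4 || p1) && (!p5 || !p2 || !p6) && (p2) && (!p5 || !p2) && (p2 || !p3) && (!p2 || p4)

UNSATISFIABLE

The clause (p2) is unit, so p2 = true.
The clause (p6) is unit, so p6 = true.
The clause (!p5) is unit, so p5 = false.
The clause (!p4) is unit, so p4 = false.
Now (p4) is unsatisfied and unit — conflict.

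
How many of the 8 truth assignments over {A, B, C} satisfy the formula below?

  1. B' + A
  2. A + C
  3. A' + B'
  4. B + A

2

There are 2^3 = 8 truth assignments over (A, B, C).
Check each against the 4 clauses (columns in the order A, B, C):
  F F F  ✗ fails (A + C)
  F F T  ✗ fails (B + A)
  F T F  ✗ fails (B' + A)
  F T T  ✗ fails (B' + A)
  T F F  ✓ satisfies all
  T F T  ✓ satisfies all
  T T F  ✗ fails (A' + B')
  T T T  ✗ fails (A' + B')
2 of the 8 rows are models.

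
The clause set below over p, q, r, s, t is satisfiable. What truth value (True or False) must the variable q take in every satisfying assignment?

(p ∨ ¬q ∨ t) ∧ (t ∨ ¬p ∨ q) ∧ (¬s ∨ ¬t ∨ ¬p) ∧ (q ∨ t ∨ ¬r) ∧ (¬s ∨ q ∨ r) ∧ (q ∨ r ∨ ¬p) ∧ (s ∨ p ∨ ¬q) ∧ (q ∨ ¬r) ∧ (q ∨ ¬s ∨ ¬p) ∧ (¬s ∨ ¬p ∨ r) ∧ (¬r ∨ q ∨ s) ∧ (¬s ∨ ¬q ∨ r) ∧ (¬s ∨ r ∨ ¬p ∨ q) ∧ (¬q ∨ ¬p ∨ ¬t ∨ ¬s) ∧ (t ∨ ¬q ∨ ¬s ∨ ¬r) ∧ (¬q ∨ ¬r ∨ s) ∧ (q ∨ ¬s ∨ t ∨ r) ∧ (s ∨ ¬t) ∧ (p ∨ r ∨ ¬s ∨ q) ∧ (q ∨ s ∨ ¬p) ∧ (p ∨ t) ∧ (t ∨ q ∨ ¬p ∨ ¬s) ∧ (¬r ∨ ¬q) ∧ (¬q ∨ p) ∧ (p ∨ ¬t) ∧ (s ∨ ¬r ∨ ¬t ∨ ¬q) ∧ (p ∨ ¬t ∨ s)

True

Suppose q = False.
Unit clause (¬r) forces r = False.
Unit clause (¬s) forces s = False.
Unit clause (¬p) forces p = False.
Unit clause (¬t) forces t = False.
But (t) is also a unit clause — contradiction.
So every satisfying assignment has q = True.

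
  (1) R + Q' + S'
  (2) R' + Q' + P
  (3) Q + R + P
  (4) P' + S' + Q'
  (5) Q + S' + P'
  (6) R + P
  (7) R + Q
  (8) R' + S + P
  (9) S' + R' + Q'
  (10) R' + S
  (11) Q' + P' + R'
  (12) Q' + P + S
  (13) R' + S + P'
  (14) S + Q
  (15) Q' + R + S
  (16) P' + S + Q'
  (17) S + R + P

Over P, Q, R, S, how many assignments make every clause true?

There are 2^4 = 16 truth assignments over (P, Q, R, S).
Check each against the 17 clauses (columns in the order P, Q, R, S):
  F F F F  ✗ fails (Q + R + P)
  F F F T  ✗ fails (Q + R + P)
  F F T F  ✗ fails (R' + S + P)
  F F T T  ✓ satisfies all
  F T F F  ✗ fails (R + P)
  F T F T  ✗ fails (R + Q' + S')
  F T T F  ✗ fails (R' + Q' + P)
  F T T T  ✗ fails (R' + Q' + P)
  T F F F  ✗ fails (R + Q)
  T F F T  ✗ fails (Q + S' + P')
  T F T F  ✗ fails (R' + S)
  T F T T  ✗ fails (Q + S' + P')
  T T F F  ✗ fails (Q' + R + S)
  T T F T  ✗ fails (R + Q' + S')
  T T T F  ✗ fails (R' + S)
  T T T T  ✗ fails (P' + S' + Q')
1 of the 16 rows is a model.

1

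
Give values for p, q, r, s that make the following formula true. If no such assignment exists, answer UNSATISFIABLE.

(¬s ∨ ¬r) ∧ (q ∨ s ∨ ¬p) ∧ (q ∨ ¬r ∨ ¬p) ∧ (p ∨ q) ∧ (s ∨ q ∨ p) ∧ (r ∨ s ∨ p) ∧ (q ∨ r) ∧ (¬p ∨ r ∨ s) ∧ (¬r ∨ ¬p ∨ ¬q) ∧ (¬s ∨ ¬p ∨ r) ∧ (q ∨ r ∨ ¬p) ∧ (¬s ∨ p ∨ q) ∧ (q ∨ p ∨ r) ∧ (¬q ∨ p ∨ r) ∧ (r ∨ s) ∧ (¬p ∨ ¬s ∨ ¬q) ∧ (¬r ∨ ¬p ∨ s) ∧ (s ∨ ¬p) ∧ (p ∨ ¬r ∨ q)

p: False, q: True, r: True, s: False

Try s = False.
The clause (r) is unit, so r = True.
The clause (¬p) is unit, so p = False.
The clause (q) is unit, so q = True.
Every clause now holds.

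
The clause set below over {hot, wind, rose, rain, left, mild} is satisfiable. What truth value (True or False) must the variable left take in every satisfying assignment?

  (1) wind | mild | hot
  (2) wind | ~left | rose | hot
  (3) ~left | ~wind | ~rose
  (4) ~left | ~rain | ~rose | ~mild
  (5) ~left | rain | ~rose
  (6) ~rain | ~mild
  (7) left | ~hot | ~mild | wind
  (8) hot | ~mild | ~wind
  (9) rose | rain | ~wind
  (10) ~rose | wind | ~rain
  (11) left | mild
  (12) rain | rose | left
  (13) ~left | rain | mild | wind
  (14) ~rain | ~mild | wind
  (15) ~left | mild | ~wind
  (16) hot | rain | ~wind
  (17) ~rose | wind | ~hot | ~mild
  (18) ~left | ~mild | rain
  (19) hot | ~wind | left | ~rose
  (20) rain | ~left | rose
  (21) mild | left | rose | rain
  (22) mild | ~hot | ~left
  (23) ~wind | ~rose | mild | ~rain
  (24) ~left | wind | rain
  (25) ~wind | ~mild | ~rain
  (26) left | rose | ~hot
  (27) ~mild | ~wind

False

Suppose left = 1.
Suppose wind = 0.
The clause (rain) is unit, so rain = 1.
The clause (~mild) is unit, so mild = 0.
The clause (hot) is unit, so hot = 1.
That conflicts with the unit clause (~hot).
Backtrack on wind: now try wind = 1.
The clause (~rose) is unit, so rose = 0.
The clause (rain) is unit, so rain = 1.
The clause (~mild) is unit, so mild = 0.
That conflicts with the unit clause (mild).
Both values of wind lead to a conflict.
So every satisfying assignment has left = False.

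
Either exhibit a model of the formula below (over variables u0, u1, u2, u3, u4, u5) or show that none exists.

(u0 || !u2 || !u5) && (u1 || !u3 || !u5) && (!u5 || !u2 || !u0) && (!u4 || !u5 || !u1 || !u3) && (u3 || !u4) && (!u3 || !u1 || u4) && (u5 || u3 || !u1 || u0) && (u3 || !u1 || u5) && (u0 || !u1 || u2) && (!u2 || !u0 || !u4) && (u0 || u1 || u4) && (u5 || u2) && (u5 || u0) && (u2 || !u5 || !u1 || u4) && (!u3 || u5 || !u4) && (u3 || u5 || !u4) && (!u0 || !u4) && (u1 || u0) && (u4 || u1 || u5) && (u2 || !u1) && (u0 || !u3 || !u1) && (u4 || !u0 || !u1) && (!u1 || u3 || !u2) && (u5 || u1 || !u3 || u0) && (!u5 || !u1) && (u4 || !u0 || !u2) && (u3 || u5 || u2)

u0: true, u1: false, u2: false, u3: false, u4: false, u5: true

Case u3 = false:
(!u4) alone gives u4 = false.
Case u1 = false:
(u0) alone gives u0 = true.
(u5) alone gives u5 = true.
(!u2) alone gives u2 = false.
All clauses are satisfied.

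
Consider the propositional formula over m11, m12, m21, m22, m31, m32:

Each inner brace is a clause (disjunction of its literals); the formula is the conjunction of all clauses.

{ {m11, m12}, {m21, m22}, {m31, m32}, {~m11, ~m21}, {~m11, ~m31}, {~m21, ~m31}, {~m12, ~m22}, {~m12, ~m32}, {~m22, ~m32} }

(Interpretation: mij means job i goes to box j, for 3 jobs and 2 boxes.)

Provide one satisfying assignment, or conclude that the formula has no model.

Try m11 = 1.
Unit clause (~m21) forces m21 = 0.
Unit clause (m22) forces m22 = 1.
Unit clause (~m31) forces m31 = 0.
Unit clause (m32) forces m32 = 1.
But (~m32) is also a unit clause — contradiction.
Undo m11 and try m11 = 0.
Unit clause (m12) forces m12 = 1.
Unit clause (~m22) forces m22 = 0.
Unit clause (m21) forces m21 = 1.
Unit clause (~m31) forces m31 = 0.
Unit clause (m32) forces m32 = 1.
But (~m32) is also a unit clause — contradiction.
Both values of m11 lead to a conflict.

UNSATISFIABLE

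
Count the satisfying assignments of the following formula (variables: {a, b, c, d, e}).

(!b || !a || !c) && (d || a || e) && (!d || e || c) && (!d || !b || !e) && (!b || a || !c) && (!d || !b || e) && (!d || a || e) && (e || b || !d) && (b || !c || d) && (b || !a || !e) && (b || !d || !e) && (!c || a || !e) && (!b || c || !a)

3

There are 2^5 = 32 truth assignments over (a, b, c, d, e).
Split on c. With c = true, the clauses containing c are satisfied and !c drops from the rest; 0 of the 2^4 = 16 assignments to the other variables satisfy what remains.
With c = false, by the same count on the reduced clause set, 3 assignments work.
(One model: a=F, b=F, c=F, d=F, e=T.)
Total: 0 + 3 = 3.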